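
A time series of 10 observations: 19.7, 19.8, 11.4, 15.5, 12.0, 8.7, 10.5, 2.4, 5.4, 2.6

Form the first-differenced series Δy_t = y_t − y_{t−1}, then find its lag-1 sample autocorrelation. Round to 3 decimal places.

First differences Δy: 0.1, -8.4, 4.1, -3.5, -3.3, 1.8, -8.1, 3.0, -2.8
Mean of differences = -1.9000
Numerator Σ(Δy_t−Δȳ)(Δy_{t+1}−Δȳ) = -122.2700
Denominator Σ(Δy_t−Δȳ)² = 163.7200
r_1(Δy) = -122.2700 / 163.7200 = -0.747

-0.747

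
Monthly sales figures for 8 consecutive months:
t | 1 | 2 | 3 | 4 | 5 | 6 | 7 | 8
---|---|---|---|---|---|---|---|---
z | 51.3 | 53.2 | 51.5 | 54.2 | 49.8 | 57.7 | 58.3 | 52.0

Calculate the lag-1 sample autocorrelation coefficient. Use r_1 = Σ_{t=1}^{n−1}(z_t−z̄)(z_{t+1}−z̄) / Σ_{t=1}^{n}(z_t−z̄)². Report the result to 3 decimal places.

Mean z̄ = (51.3 + 53.2 + 51.5 + 54.2 + 49.8 + 57.7 + 58.3 + 52.0)/8 = 53.5000
Deviations from mean: -2.2000, -0.3000, -2.0000, 0.7000, -3.7000, 4.2000, 4.8000, -1.5000
Σ(z_t−z̄)(z_{t+1}−z̄) = (0.6600) + (0.6000) + (-1.4000) + (-2.5900) + (-15.5400) + (20.1600) + (-7.2000) = -5.3100
Denominator Σ(z_t−z̄)² = 66.0400
r_1 = -5.3100 / 66.0400 = -0.080

-0.080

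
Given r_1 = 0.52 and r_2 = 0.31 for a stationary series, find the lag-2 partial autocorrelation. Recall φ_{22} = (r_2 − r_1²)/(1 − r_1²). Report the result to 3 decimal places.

φ_{22} = (r_2 − r_1²) / (1 − r_1²)
r_1² = (0.52)² = 0.2704
Numerator = 0.31 − 0.2704 = 0.0396; denominator = 1 − 0.2704 = 0.7296
φ_{22} = 0.0396 / 0.7296 = 0.054

0.054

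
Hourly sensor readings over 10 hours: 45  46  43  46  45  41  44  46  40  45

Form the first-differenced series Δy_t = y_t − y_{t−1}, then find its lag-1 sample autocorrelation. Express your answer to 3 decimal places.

First differences Δy: 1, -3, 3, -1, -4, 3, 2, -6, 5
Mean of differences = 0.0000
Numerator Σ(Δy_t−Δȳ)(Δy_{t+1}−Δȳ) = -59.0000
Denominator Σ(Δy_t−Δȳ)² = 110.0000
r_1(Δy) = -59.0000 / 110.0000 = -0.536

-0.536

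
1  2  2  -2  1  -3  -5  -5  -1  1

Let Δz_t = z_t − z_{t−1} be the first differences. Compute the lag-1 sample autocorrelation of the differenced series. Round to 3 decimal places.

-0.121

First differences Δz: 1, 0, -4, 3, -4, -2, 0, 4, 2
Mean of differences = 0.0000
Numerator Σ(Δz_t−Δz̄)(Δz_{t+1}−Δz̄) = -8.0000
Denominator Σ(Δz_t−Δz̄)² = 66.0000
r_1(Δz) = -8.0000 / 66.0000 = -0.121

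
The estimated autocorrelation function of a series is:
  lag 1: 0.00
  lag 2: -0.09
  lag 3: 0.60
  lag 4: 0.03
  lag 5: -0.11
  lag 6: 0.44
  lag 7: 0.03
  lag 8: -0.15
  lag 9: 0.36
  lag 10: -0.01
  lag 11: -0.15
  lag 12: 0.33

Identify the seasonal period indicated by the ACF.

3

The largest autocorrelation is r_3 = 0.60, with weaker echoes at lags 6 (0.44), 9 (0.36) and 12 (0.33); the remaining lags stay at or below 0.03.
The dominant spike at lag 3 indicates a seasonal period of 3.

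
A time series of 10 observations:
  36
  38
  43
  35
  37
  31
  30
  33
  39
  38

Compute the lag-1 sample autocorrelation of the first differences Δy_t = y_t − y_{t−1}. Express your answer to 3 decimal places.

First differences Δy: 2, 5, -8, 2, -6, -1, 3, 6, -1
Mean of differences = 0.2222
Numerator Σ(Δy_t−Δȳ)(Δy_{t+1}−Δȳ) = -43.2716
Denominator Σ(Δy_t−Δȳ)² = 179.5556
r_1(Δy) = -43.2716 / 179.5556 = -0.241

-0.241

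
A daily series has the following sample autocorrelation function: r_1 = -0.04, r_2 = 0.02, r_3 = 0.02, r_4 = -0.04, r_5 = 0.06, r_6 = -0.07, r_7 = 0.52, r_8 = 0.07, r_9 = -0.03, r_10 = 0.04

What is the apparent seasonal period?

The largest autocorrelation is r_7 = 0.52; the remaining lags stay at or below 0.07.
The dominant spike at lag 7 indicates a seasonal period of 7.

7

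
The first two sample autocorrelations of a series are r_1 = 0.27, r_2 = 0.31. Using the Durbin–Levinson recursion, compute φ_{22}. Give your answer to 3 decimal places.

0.256

φ_{22} = (r_2 − r_1²) / (1 − r_1²)
r_1² = (0.27)² = 0.0729
Numerator = 0.31 − 0.0729 = 0.2371; denominator = 1 − 0.0729 = 0.9271
φ_{22} = 0.2371 / 0.9271 = 0.256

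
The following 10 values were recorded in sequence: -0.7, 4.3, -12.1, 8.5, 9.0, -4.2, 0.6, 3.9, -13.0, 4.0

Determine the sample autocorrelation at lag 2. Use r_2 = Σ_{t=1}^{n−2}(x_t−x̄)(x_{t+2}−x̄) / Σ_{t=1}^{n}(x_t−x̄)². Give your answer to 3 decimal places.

Mean x̄ = (-0.7 + 4.3 − 12.1 + 8.5 + 9.0 − 4.2 + 0.6 + 3.9 − 13.0 + 4.0)/10 = 0.0300
Numerator Σ_{t=1}^{8}(x_t−x̄)(x_{t+2}−x̄) = -102.9328
Denominator Σ(x_t−x̄)² = 536.8410
r_2 = -102.9328 / 536.8410 = -0.192

-0.192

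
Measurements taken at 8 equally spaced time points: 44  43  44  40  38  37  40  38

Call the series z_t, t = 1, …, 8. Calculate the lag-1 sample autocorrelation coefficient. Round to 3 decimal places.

Mean z̄ = (44 + 43 + 44 + 40 + 38 + 37 + 40 + 38)/8 = 40.5000
Deviations from mean: 3.5000, 2.5000, 3.5000, -0.5000, -2.5000, -3.5000, -0.5000, -2.5000
Numerator Σ_{t=1}^{7}(z_t−z̄)(z_{t+1}−z̄) = 28.7500
Denominator Σ(z_t−z̄)² = 56.0000
r_1 = 28.7500 / 56.0000 = 0.513

0.513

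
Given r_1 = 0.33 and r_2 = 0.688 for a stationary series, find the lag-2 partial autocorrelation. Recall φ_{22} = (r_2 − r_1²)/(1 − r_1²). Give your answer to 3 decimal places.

φ_{22} = (r_2 − r_1²) / (1 − r_1²)
r_1² = (0.33)² = 0.1089
Numerator = 0.688 − 0.1089 = 0.5791; denominator = 1 − 0.1089 = 0.8911
φ_{22} = 0.5791 / 0.8911 = 0.650

0.650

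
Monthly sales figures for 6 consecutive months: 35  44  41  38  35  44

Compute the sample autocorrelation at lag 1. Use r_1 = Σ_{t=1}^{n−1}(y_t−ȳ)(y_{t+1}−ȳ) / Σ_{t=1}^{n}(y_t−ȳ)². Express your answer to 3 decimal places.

Mean ȳ = (35 + 44 + 41 + 38 + 35 + 44)/6 = 39.5000
Σ(y_t−ȳ)(y_{t+1}−ȳ) = (-20.2500) + (6.7500) + (-2.2500) + (6.7500) + (-20.2500) = -29.2500
Denominator Σ(y_t−ȳ)² = 85.5000
r_1 = -29.2500 / 85.5000 = -0.342

-0.342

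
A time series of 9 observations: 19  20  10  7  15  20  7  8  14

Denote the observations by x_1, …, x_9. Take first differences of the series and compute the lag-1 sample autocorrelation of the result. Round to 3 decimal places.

First differences Δx: 1, -10, -3, 8, 5, -13, 1, 6
Mean of differences = -0.6250
Numerator Σ(Δx_t−Δx̄)(Δx_{t+1}−Δx̄) = -43.8906
Denominator Σ(Δx_t−Δx̄)² = 401.8750
r_1(Δx) = -43.8906 / 401.8750 = -0.109

-0.109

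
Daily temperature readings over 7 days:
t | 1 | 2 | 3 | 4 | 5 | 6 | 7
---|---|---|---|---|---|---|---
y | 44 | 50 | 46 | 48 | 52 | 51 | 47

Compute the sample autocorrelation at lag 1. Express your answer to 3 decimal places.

Mean ȳ = (44 + 50 + 46 + 48 + 52 + 51 + 47)/7 = 48.2857
Deviations from mean: -4.2857, 1.7143, -2.2857, -0.2857, 3.7143, 2.7143, -1.2857
Σ(y_t−ȳ)(y_{t+1}−ȳ) = (-7.3469) + (-3.9184) + (0.6531) + (-1.0612) + (10.0816) + (-3.4898) = -5.0816
Denominator Σ(y_t−ȳ)² = 49.4286
r_1 = -5.0816 / 49.4286 = -0.103

-0.103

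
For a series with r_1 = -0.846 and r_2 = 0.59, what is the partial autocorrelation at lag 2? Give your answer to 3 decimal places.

-0.442

φ_{22} = (r_2 − r_1²) / (1 − r_1²)
r_1² = (-0.846)² = 0.715716
Numerator = 0.59 − 0.7157 = -0.1257; denominator = 1 − 0.7157 = 0.2843
φ_{22} = -0.1257 / 0.2843 = -0.442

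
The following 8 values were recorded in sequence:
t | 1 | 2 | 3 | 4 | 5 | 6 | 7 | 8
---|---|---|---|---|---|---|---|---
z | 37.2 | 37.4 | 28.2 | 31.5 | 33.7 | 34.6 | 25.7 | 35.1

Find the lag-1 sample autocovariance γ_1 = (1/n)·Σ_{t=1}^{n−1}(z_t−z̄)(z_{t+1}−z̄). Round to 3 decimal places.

-2.863

Mean z̄ = (37.2 + 37.4 + 28.2 + 31.5 + 33.7 + 34.6 + 25.7 + 35.1)/8 = 32.9250
Σ_{t=1}^{7}(z_t−z̄)(z_{t+1}−z̄) = -22.9031
γ_1 = -22.9031 / 8 = -2.863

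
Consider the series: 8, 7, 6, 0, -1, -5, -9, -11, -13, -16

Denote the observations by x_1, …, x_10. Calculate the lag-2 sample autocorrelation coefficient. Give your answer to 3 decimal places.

Mean x̄ = (8 + 7 + 6 + 0 − 1 − 5 − 9 − 11 − 13 − 16)/10 = -3.4000
Numerator Σ_{t=1}^{8}(x_t−x̄)(x_{t+2}−x̄) = 307.8800
Denominator Σ(x_t−x̄)² = 686.4000
r_2 = 307.8800 / 686.4000 = 0.449

0.449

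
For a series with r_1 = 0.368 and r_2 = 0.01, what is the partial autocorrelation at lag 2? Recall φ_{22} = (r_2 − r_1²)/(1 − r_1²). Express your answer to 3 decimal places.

φ_{22} = (r_2 − r_1²) / (1 − r_1²)
r_1² = (0.368)² = 0.135424
Numerator = 0.01 − 0.1354 = -0.1254; denominator = 1 − 0.1354 = 0.8646
φ_{22} = -0.1254 / 0.8646 = -0.145

-0.145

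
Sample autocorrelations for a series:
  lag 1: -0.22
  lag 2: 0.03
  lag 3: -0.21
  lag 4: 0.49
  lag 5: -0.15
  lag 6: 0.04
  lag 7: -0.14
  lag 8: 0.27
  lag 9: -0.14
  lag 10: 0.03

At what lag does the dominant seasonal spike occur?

The largest autocorrelation is r_4 = 0.49, with a weaker echo at lag 8 (0.27); the remaining lags stay at or below 0.04.
The dominant spike at lag 4 indicates a seasonal period of 4.

4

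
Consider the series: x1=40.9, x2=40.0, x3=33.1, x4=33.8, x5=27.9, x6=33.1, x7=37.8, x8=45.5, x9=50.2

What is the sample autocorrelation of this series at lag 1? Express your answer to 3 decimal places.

Mean x̄ = (40.9 + 40.0 + 33.1 + 33.8 + 27.9 + 33.1 + 37.8 + 45.5 + 50.2)/9 = 38.0333
Numerator Σ_{t=1}^{8}(x_t−x̄)(x_{t+1}−x̄) = 199.9622
Denominator Σ(x_t−x̄)² = 385.2000
r_1 = 199.9622 / 385.2000 = 0.519

0.519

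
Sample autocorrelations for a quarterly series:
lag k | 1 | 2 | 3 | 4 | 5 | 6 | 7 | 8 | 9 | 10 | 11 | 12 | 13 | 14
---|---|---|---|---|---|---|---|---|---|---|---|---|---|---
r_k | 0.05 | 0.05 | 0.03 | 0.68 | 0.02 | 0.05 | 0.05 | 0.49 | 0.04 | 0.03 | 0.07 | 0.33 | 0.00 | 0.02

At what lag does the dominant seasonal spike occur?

4

The largest autocorrelation is r_4 = 0.68, with weaker echoes at lags 8 (0.49) and 12 (0.33); the remaining lags stay at or below 0.07.
The dominant spike at lag 4 indicates a seasonal period of 4.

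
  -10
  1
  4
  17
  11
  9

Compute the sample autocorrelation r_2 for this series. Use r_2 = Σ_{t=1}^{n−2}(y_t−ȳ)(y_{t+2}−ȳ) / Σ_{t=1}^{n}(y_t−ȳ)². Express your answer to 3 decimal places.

0.012

Mean ȳ = (-10 + 1 + 4 + 17 + 11 + 9)/6 = 5.3333
Σ(y_t−ȳ)(y_{t+2}−ȳ) = (20.4444) + (-50.5556) + (-7.5556) + (42.7778) = 5.1111
Denominator Σ(y_t−ȳ)² = 437.3333
r_2 = 5.1111 / 437.3333 = 0.012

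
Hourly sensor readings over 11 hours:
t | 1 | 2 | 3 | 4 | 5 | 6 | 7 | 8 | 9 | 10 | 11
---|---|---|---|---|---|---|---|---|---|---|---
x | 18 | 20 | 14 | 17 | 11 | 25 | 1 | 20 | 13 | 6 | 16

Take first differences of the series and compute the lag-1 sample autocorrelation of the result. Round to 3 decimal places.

-0.764

First differences Δx: 2, -6, 3, -6, 14, -24, 19, -7, -7, 10
Mean of differences = -0.2000
Numerator Σ(Δx_t−Δx̄)(Δx_{t+1}−Δx̄) = -1080.8400
Denominator Σ(Δx_t−Δx̄)² = 1415.6000
r_1(Δx) = -1080.8400 / 1415.6000 = -0.764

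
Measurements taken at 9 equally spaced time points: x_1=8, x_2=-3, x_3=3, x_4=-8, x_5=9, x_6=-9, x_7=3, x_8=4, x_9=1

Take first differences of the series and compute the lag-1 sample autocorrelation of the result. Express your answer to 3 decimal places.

First differences Δx: -11, 6, -11, 17, -18, 12, 1, -3
Mean of differences = -0.8750
Numerator Σ(Δx_t−Δx̄)(Δx_{t+1}−Δx̄) = -826.6406
Denominator Σ(Δx_t−Δx̄)² = 1038.8750
r_1(Δx) = -826.6406 / 1038.8750 = -0.796

-0.796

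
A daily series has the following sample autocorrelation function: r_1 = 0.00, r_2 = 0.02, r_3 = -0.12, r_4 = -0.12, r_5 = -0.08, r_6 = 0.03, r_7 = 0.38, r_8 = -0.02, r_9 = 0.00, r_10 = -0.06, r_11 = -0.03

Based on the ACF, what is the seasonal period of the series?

The largest autocorrelation is r_7 = 0.38; the remaining lags stay at or below 0.03.
The dominant spike at lag 7 indicates a seasonal period of 7.

7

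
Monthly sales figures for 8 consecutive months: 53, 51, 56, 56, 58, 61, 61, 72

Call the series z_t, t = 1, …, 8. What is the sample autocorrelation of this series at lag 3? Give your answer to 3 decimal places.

Mean z̄ = (53 + 51 + 56 + 56 + 58 + 61 + 61 + 72)/8 = 58.5000
Numerator Σ_{t=1}^{5}(z_t−z̄)(z_{t+3}−z̄) = -1.7500
Denominator Σ(z_t−z̄)² = 294.0000
r_3 = -1.7500 / 294.0000 = -0.006

-0.006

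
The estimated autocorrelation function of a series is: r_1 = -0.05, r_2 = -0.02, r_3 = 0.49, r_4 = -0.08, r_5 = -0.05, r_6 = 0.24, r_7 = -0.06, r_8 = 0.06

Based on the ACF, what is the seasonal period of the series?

3

The largest autocorrelation is r_3 = 0.49, with a weaker echo at lag 6 (0.24); the remaining lags stay at or below 0.06.
The dominant spike at lag 3 indicates a seasonal period of 3.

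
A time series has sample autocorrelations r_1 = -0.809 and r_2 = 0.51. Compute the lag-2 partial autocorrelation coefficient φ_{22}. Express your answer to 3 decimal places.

-0.418

φ_{22} = (r_2 − r_1²) / (1 − r_1²)
r_1² = (-0.809)² = 0.654481
Numerator = 0.51 − 0.6545 = -0.1445; denominator = 1 − 0.6545 = 0.3455
φ_{22} = -0.1445 / 0.3455 = -0.418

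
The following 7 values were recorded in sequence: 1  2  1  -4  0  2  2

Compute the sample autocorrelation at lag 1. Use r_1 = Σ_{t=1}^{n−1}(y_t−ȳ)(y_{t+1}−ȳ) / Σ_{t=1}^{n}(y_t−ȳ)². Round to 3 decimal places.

0.112

Mean ȳ = (1 + 2 + 1 − 4 + 0 + 2 + 2)/7 = 0.5714
Σ(y_t−ȳ)(y_{t+1}−ȳ) = (0.6122) + (0.6122) + (-1.9592) + (2.6122) + (-0.8163) + (2.0408) = 3.1020
Denominator Σ(y_t−ȳ)² = 27.7143
r_1 = 3.1020 / 27.7143 = 0.112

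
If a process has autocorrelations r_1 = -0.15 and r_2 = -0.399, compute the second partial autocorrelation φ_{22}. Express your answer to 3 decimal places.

-0.431

φ_{22} = (r_2 − r_1²) / (1 − r_1²)
r_1² = (-0.15)² = 0.0225
Numerator = -0.399 − 0.0225 = -0.4215; denominator = 1 − 0.0225 = 0.9775
φ_{22} = -0.4215 / 0.9775 = -0.431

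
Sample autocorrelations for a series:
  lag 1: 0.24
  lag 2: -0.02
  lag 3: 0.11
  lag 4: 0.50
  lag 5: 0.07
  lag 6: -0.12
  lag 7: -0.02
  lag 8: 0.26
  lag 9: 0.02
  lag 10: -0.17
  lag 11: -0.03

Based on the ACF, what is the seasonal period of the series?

4

The largest autocorrelation is r_4 = 0.50, with a weaker echo at lag 8 (0.26); the remaining lags stay at or below 0.24.
The dominant spike at lag 4 indicates a seasonal period of 4.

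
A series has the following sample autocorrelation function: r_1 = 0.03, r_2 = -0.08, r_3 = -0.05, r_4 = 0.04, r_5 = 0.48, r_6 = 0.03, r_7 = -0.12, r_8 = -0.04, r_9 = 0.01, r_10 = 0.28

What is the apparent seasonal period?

The largest autocorrelation is r_5 = 0.48, with a weaker echo at lag 10 (0.28); the remaining lags stay at or below 0.04.
The dominant spike at lag 5 indicates a seasonal period of 5.

5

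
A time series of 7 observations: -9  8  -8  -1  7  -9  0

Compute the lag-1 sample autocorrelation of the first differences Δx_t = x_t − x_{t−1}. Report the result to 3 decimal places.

First differences Δx: 17, -16, 7, 8, -16, 9
Mean of differences = 1.5000
Numerator Σ(Δx_t−Δx̄)(Δx_{t+1}−Δx̄) = -576.7500
Denominator Σ(Δx_t−Δx̄)² = 981.5000
r_1(Δx) = -576.7500 / 981.5000 = -0.588

-0.588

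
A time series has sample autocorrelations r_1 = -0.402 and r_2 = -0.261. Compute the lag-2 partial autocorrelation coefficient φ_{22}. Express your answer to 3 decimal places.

φ_{22} = (r_2 − r_1²) / (1 − r_1²)
r_1² = (-0.402)² = 0.161604
Numerator = -0.261 − 0.1616 = -0.4226; denominator = 1 − 0.1616 = 0.8384
φ_{22} = -0.4226 / 0.8384 = -0.504

-0.504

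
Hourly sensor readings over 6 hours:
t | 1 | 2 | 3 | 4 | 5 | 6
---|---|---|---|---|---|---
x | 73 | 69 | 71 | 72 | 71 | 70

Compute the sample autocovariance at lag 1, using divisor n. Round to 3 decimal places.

Mean x̄ = (73 + 69 + 71 + 72 + 71 + 70)/6 = 71.0000
Σ_{t=1}^{5}(x_t−x̄)(x_{t+1}−x̄) = -4.0000
γ_1 = -4.0000 / 6 = -0.667

-0.667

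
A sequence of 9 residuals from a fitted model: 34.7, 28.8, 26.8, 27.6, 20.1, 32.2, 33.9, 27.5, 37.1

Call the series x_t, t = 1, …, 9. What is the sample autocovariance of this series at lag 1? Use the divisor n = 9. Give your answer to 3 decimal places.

Mean x̄ = (34.7 + 28.8 + 26.8 + 27.6 + 20.1 + 32.2 + 33.9 + 27.5 + 37.1)/9 = 29.8556
Σ_{t=1}^{8}(x_t−x̄)(x_{t+1}−x̄) = -12.9731
γ_1 = -12.9731 / 9 = -1.441

-1.441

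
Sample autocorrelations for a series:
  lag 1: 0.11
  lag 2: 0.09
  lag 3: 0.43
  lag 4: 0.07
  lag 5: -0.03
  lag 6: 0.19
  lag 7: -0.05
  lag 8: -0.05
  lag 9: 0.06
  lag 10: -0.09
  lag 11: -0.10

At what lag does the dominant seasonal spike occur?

3

The largest autocorrelation is r_3 = 0.43, with a weaker echo at lag 6 (0.19); the remaining lags stay at or below 0.11.
The dominant spike at lag 3 indicates a seasonal period of 3.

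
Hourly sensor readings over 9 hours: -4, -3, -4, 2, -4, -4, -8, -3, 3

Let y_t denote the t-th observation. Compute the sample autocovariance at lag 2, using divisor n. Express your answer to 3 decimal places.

-3.048

Mean ȳ = (-4 − 3 − 4 + 2 − 4 − 4 − 8 − 3 + 3)/9 = -2.7778
Σ_{t=1}^{7}(y_t−ȳ)(y_{t+2}−ȳ) = -27.4321
γ_2 = -27.4321 / 9 = -3.048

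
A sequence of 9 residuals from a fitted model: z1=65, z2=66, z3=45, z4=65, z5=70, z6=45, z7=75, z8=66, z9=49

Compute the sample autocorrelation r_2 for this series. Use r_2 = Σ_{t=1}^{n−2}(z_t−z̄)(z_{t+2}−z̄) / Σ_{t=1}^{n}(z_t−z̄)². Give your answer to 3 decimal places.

Mean z̄ = (65 + 66 + 45 + 65 + 70 + 45 + 75 + 66 + 49)/9 = 60.6667
Σ(z_t−z̄)(z_{t+2}−z̄) = (-67.8889) + (23.1111) + (-146.2222) + (-67.8889) + (133.7778) + (-83.5556) + (-167.2222) = -375.8889
Denominator Σ(z_t−z̄)² = 1014.0000
r_2 = -375.8889 / 1014.0000 = -0.371

-0.371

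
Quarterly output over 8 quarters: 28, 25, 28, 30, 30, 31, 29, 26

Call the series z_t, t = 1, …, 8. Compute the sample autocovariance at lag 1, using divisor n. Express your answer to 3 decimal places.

1.123

Mean z̄ = (28 + 25 + 28 + 30 + 30 + 31 + 29 + 26)/8 = 28.3750
Σ_{t=1}^{7}(z_t−z̄)(z_{t+1}−z̄) = 8.9844
γ_1 = 8.9844 / 8 = 1.123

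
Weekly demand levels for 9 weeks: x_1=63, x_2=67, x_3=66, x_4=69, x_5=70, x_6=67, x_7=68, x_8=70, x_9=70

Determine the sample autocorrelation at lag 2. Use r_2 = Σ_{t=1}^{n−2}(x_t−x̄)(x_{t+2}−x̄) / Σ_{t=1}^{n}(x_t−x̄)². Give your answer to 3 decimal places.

Mean x̄ = (63 + 67 + 66 + 69 + 70 + 67 + 68 + 70 + 70)/9 = 67.7778
Σ(x_t−x̄)(x_{t+2}−x̄) = (8.4938) + (-0.9506) + (-3.9506) + (-0.9506) + (0.4938) + (-1.7284) + (0.4938) = 1.9012
Denominator Σ(x_t−x̄)² = 43.5556
r_2 = 1.9012 / 43.5556 = 0.044

0.044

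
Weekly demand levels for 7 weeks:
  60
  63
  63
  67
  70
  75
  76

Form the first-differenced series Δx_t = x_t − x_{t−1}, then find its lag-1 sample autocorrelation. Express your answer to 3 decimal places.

-0.410

First differences Δx: 3, 0, 4, 3, 5, 1
Mean of differences = 2.6667
Numerator Σ(Δx_t−Δx̄)(Δx_{t+1}−Δx̄) = -7.1111
Denominator Σ(Δx_t−Δx̄)² = 17.3333
r_1(Δx) = -7.1111 / 17.3333 = -0.410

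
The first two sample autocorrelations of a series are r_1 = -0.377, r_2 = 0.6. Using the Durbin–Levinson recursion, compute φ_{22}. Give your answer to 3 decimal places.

0.534

φ_{22} = (r_2 − r_1²) / (1 − r_1²)
r_1² = (-0.377)² = 0.142129
Numerator = 0.6 − 0.1421 = 0.4579; denominator = 1 − 0.1421 = 0.8579
φ_{22} = 0.4579 / 0.8579 = 0.534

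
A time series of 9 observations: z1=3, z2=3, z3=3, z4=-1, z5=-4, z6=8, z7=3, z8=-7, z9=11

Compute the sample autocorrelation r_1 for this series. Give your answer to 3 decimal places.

-0.413

Mean z̄ = (3 + 3 + 3 − 1 − 4 + 8 + 3 − 7 + 11)/9 = 2.1111
Numerator Σ_{t=1}^{8}(z_t−z̄)(z_{t+1}−z̄) = -102.0123
Denominator Σ(z_t−z̄)² = 246.8889
r_1 = -102.0123 / 246.8889 = -0.413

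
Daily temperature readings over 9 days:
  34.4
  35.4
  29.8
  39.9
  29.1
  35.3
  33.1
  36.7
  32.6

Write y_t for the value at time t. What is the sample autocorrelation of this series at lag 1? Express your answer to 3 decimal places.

Mean ȳ = (34.4 + 35.4 + 29.8 + 39.9 + 29.1 + 35.3 + 33.1 + 36.7 + 32.6)/9 = 34.0333
Numerator Σ_{t=1}^{8}(y_t−ȳ)(y_{t+1}−ȳ) = -72.8044
Denominator Σ(y_t−ȳ)² = 90.3200
r_1 = -72.8044 / 90.3200 = -0.806

-0.806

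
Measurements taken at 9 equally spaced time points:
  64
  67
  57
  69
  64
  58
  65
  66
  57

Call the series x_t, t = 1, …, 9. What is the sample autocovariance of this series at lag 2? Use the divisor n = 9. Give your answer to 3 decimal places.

-4.778

Mean x̄ = (64 + 67 + 57 + 69 + 64 + 58 + 65 + 66 + 57)/9 = 63.0000
Σ_{t=1}^{7}(x_t−x̄)(x_{t+2}−x̄) = -43.0000
γ_2 = -43.0000 / 9 = -4.778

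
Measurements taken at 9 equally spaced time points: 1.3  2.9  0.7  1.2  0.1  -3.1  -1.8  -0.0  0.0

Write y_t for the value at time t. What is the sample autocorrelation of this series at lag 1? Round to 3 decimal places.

Mean ȳ = (1.3 + 2.9 + 0.7 + 1.2 + 0.1 − 3.1 − 1.8 − 0.0 + 0.0)/9 = 0.1444
Numerator Σ_{t=1}^{8}(y_t−ȳ)(y_{t+1}−ȳ) = 12.0091
Denominator Σ(y_t−ȳ)² = 24.7022
r_1 = 12.0091 / 24.7022 = 0.486

0.486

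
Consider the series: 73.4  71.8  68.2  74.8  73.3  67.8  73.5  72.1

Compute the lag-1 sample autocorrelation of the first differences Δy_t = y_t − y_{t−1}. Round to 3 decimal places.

First differences Δy: -1.6, -3.6, 6.6, -1.5, -5.5, 5.7, -1.4
Mean of differences = -0.1857
Numerator Σ(Δy_t−Δȳ)(Δy_{t+1}−Δȳ) = -58.6988
Denominator Σ(Δy_t−Δȳ)² = 125.7886
r_1(Δy) = -58.6988 / 125.7886 = -0.467

-0.467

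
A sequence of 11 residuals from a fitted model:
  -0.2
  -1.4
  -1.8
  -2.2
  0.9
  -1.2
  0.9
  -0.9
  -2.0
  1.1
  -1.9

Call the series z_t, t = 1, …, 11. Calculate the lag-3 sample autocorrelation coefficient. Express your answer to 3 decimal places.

-0.013

Mean z̄ = (-0.2 − 1.4 − 1.8 − 2.2 + 0.9 − 1.2 + 0.9 − 0.9 − 2.0 + 1.1 − 1.9)/11 = -0.7909
Numerator Σ_{t=1}^{8}(z_t−z̄)(z_{t+3}−z̄) = -0.2039
Denominator Σ(z_t−z̄)² = 15.8891
r_3 = -0.2039 / 15.8891 = -0.013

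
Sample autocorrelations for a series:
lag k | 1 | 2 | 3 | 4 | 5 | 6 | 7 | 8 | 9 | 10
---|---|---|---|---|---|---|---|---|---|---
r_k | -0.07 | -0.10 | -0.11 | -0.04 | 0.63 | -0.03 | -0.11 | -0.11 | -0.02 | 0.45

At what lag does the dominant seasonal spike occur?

5

The largest autocorrelation is r_5 = 0.63, with a weaker echo at lag 10 (0.45); the remaining lags stay at or below -0.02.
The dominant spike at lag 5 indicates a seasonal period of 5.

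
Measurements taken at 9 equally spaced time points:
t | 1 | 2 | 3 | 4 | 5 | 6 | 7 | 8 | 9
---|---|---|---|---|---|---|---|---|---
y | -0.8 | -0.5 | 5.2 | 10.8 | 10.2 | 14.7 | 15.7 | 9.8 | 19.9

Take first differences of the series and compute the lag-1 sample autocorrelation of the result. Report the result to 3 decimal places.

First differences Δy: 0.3, 5.7, 5.6, -0.6, 4.5, 1.0, -5.9, 10.1
Mean of differences = 2.5875
Numerator Σ(Δy_t−Δȳ)(Δy_{t+1}−Δȳ) = -66.7664
Denominator Σ(Δy_t−Δȳ)² = 168.8088
r_1(Δy) = -66.7664 / 168.8088 = -0.396

-0.396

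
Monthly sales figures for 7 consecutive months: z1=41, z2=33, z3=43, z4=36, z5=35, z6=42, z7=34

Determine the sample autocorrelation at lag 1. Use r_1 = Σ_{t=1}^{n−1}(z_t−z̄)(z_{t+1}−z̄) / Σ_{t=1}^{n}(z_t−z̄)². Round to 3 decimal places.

Mean z̄ = (41 + 33 + 43 + 36 + 35 + 42 + 34)/7 = 37.7143
Deviations from mean: 3.2857, -4.7143, 5.2857, -1.7143, -2.7143, 4.2857, -3.7143
Numerator Σ_{t=1}^{6}(z_t−z̄)(z_{t+1}−z̄) = -72.3673
Denominator Σ(z_t−z̄)² = 103.4286
r_1 = -72.3673 / 103.4286 = -0.700

-0.700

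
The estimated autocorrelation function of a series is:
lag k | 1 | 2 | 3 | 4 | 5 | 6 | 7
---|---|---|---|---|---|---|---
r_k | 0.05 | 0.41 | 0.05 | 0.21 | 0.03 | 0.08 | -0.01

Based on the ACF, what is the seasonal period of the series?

2

The largest autocorrelation is r_2 = 0.41, with a weaker echo at lag 4 (0.21); the remaining lags stay at or below 0.08.
The dominant spike at lag 2 indicates a seasonal period of 2.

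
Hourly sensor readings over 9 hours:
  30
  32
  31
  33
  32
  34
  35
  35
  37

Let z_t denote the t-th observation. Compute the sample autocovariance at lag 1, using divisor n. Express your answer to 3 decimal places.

Mean z̄ = (30 + 32 + 31 + 33 + 32 + 34 + 35 + 35 + 37)/9 = 33.2222
Σ_{t=1}^{8}(z_t−z̄)(z_{t+1}−z̄) = 17.7284
γ_1 = 17.7284 / 9 = 1.970

1.970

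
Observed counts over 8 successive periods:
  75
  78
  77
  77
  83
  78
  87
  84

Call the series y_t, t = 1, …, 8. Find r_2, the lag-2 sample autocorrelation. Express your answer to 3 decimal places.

0.243

Mean ȳ = (75 + 78 + 77 + 77 + 83 + 78 + 87 + 84)/8 = 79.8750
Deviations from mean: -4.8750, -1.8750, -2.8750, -2.8750, 3.1250, -1.8750, 7.1250, 4.1250
Numerator Σ_{t=1}^{6}(y_t−ȳ)(y_{t+2}−ȳ) = 30.3438
Denominator Σ(y_t−ȳ)² = 124.8750
r_2 = 30.3438 / 124.8750 = 0.243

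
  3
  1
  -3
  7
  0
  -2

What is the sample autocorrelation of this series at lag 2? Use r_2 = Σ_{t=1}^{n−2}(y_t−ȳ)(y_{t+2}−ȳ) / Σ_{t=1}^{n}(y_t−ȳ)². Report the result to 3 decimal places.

Mean ȳ = (3 + 1 − 3 + 7 + 0 − 2)/6 = 1.0000
Deviations from mean: 2.0000, 0.0000, -4.0000, 6.0000, -1.0000, -3.0000
Σ(y_t−ȳ)(y_{t+2}−ȳ) = (-8.0000) + (0.0000) + (4.0000) + (-18.0000) = -22.0000
Denominator Σ(y_t−ȳ)² = 66.0000
r_2 = -22.0000 / 66.0000 = -0.333

-0.333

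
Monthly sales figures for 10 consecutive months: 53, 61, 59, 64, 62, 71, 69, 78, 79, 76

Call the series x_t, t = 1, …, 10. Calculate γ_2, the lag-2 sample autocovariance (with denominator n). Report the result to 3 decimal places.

31.472

Mean x̄ = (53 + 61 + 59 + 64 + 62 + 71 + 69 + 78 + 79 + 76)/10 = 67.2000
Σ_{t=1}^{8}(x_t−x̄)(x_{t+2}−x̄) = 314.7200
γ_2 = 314.7200 / 10 = 31.472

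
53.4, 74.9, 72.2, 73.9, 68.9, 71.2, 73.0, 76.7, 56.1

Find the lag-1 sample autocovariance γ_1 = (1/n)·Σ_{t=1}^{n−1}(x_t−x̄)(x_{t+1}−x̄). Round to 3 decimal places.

-12.863

Mean x̄ = (53.4 + 74.9 + 72.2 + 73.9 + 68.9 + 71.2 + 73.0 + 76.7 + 56.1)/9 = 68.9222
Σ_{t=1}^{8}(x_t−x̄)(x_{t+1}−x̄) = -115.7638
γ_1 = -115.7638 / 9 = -12.863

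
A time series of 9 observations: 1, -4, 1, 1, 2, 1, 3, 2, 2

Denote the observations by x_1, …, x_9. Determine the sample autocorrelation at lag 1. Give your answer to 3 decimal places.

Mean x̄ = (1 − 4 + 1 + 1 + 2 + 1 + 3 + 2 + 2)/9 = 1.0000
Numerator Σ_{t=1}^{8}(x_t−x̄)(x_{t+1}−x̄) = 3.0000
Denominator Σ(x_t−x̄)² = 32.0000
r_1 = 3.0000 / 32.0000 = 0.094

0.094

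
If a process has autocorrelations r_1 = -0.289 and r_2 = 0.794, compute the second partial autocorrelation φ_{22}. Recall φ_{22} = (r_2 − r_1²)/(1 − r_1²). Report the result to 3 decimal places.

φ_{22} = (r_2 − r_1²) / (1 − r_1²)
r_1² = (-0.289)² = 0.083521
Numerator = 0.794 − 0.0835 = 0.7105; denominator = 1 − 0.0835 = 0.9165
φ_{22} = 0.7105 / 0.9165 = 0.775

0.775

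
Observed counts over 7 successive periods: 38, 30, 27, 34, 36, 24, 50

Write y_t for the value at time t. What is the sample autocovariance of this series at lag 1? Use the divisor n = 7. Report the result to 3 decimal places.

Mean ȳ = (38 + 30 + 27 + 34 + 36 + 24 + 50)/7 = 34.1429
Σ_{t=1}^{6}(y_t−ȳ)(y_{t+1}−ȳ) = -165.3061
γ_1 = -165.3061 / 7 = -23.615

-23.615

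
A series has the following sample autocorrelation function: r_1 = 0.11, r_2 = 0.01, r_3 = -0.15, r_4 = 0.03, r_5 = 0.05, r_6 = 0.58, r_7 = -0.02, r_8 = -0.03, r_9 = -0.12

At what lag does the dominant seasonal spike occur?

The largest autocorrelation is r_6 = 0.58; the remaining lags stay at or below 0.11.
The dominant spike at lag 6 indicates a seasonal period of 6.

6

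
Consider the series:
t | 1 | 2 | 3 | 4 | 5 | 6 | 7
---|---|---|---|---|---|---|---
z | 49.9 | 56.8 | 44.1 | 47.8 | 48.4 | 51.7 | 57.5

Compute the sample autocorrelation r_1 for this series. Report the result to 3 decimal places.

-0.098

Mean z̄ = (49.9 + 56.8 + 44.1 + 47.8 + 48.4 + 51.7 + 57.5)/7 = 50.8857
Σ(z_t−z̄)(z_{t+1}−z̄) = (-5.8298) + (-40.1327) + (20.9388) + (7.6702) + (-2.0241) + (5.3859) = -13.9916
Denominator Σ(z_t−z̄)² = 142.1086
r_1 = -13.9916 / 142.1086 = -0.098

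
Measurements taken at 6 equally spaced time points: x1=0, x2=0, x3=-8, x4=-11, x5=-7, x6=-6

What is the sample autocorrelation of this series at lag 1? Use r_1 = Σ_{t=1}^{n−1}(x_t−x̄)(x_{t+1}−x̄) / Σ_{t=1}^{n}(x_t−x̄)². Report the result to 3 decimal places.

Mean x̄ = (0 + 0 − 8 − 11 − 7 − 6)/6 = -5.3333
Deviations from mean: 5.3333, 5.3333, -2.6667, -5.6667, -1.6667, -0.6667
Numerator Σ_{t=1}^{5}(x_t−x̄)(x_{t+1}−x̄) = 39.8889
Denominator Σ(x_t−x̄)² = 99.3333
r_1 = 39.8889 / 99.3333 = 0.402

0.402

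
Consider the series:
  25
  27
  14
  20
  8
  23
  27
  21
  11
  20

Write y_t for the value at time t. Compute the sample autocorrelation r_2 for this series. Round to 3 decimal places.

-0.268

Mean ȳ = (25 + 27 + 14 + 20 + 8 + 23 + 27 + 21 + 11 + 20)/10 = 19.6000
Numerator Σ_{t=1}^{8}(y_t−ȳ)(y_{t+2}−ȳ) = -105.1200
Denominator Σ(y_t−ȳ)² = 392.4000
r_2 = -105.1200 / 392.4000 = -0.268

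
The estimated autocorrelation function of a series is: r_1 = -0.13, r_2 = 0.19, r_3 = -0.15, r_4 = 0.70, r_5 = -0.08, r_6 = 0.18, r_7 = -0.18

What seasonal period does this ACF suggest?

The largest autocorrelation is r_4 = 0.70; the remaining lags stay at or below 0.19.
The dominant spike at lag 4 indicates a seasonal period of 4.

4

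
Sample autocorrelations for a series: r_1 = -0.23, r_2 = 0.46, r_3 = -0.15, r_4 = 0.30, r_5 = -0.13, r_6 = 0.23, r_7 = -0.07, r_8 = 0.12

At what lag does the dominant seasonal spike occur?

The largest autocorrelation is r_2 = 0.46, with weaker echoes at lags 4 (0.30) and 6 (0.23); the remaining lags stay at or below 0.12.
The dominant spike at lag 2 indicates a seasonal period of 2.

2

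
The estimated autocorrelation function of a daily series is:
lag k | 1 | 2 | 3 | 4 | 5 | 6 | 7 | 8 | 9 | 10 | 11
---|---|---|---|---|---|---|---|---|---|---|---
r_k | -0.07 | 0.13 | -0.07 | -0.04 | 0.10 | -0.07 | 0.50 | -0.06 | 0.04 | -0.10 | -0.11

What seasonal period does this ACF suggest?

The largest autocorrelation is r_7 = 0.50; the remaining lags stay at or below 0.13.
The dominant spike at lag 7 indicates a seasonal period of 7.

7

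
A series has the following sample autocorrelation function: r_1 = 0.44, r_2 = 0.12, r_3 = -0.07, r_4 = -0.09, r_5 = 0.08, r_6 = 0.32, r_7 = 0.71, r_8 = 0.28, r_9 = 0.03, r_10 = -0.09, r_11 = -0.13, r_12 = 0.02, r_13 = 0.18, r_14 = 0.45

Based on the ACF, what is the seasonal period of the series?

7

The largest autocorrelation is r_7 = 0.71, with a weaker echo at lag 14 (0.45); the remaining lags stay at or below 0.44. The elevated value at lag 1 (0.44), dropping to 0.12 at lag 2, reflects decaying short-term dependence rather than seasonality.
The dominant spike at lag 7 indicates a seasonal period of 7.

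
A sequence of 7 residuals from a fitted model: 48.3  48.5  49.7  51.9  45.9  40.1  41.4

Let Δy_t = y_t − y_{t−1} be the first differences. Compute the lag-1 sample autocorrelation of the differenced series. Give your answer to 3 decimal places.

First differences Δy: 0.2, 1.2, 2.2, -6.0, -5.8, 1.3
Mean of differences = -1.1500
Numerator Σ(Δy_t−Δȳ)(Δy_{t+1}−Δȳ) = 5.9575
Denominator Σ(Δy_t−Δȳ)² = 69.7150
r_1(Δy) = 5.9575 / 69.7150 = 0.085

0.085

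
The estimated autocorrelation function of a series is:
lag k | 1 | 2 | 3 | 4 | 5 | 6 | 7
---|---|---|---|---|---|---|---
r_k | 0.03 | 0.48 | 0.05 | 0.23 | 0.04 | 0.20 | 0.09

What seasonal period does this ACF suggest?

The largest autocorrelation is r_2 = 0.48, with weaker echoes at lags 4 (0.23) and 6 (0.20); the remaining lags stay at or below 0.09.
The dominant spike at lag 2 indicates a seasonal period of 2.

2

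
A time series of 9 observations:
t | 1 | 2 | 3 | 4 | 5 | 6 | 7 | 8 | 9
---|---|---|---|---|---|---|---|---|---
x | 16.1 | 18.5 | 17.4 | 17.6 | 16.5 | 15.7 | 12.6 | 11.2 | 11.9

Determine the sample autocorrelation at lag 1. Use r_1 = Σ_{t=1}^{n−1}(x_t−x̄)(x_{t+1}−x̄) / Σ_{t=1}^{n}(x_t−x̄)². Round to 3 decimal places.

0.715

Mean x̄ = (16.1 + 18.5 + 17.4 + 17.6 + 16.5 + 15.7 + 12.6 + 11.2 + 11.9)/9 = 15.2778
Numerator Σ_{t=1}^{8}(x_t−x̄)(x_{t+1}−x̄) = 41.3328
Denominator Σ(x_t−x̄)² = 57.8356
r_1 = 41.3328 / 57.8356 = 0.715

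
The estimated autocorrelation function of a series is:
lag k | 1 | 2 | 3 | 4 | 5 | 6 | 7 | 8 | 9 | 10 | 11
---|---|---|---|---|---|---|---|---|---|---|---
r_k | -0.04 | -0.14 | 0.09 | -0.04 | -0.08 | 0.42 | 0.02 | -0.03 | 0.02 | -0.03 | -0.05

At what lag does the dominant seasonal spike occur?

The largest autocorrelation is r_6 = 0.42; the remaining lags stay at or below 0.09.
The dominant spike at lag 6 indicates a seasonal period of 6.

6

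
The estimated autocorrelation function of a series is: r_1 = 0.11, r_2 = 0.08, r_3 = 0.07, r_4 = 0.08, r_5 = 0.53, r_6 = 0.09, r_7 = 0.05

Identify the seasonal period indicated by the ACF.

5

The largest autocorrelation is r_5 = 0.53; the remaining lags stay at or below 0.11.
The dominant spike at lag 5 indicates a seasonal period of 5.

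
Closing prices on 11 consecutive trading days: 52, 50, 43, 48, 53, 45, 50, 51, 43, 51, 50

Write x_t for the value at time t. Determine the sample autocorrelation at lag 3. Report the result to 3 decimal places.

0.486

Mean x̄ = (52 + 50 + 43 + 48 + 53 + 45 + 50 + 51 + 43 + 51 + 50)/11 = 48.7273
Numerator Σ_{t=1}^{8}(x_t−x̄)(x_{t+3}−x̄) = 60.3223
Denominator Σ(x_t−x̄)² = 124.1818
r_3 = 60.3223 / 124.1818 = 0.486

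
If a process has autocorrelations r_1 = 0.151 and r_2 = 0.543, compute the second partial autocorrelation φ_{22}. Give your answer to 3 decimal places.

0.532

φ_{22} = (r_2 − r_1²) / (1 − r_1²)
r_1² = (0.151)² = 0.022801
Numerator = 0.543 − 0.0228 = 0.5202; denominator = 1 − 0.0228 = 0.9772
φ_{22} = 0.5202 / 0.9772 = 0.532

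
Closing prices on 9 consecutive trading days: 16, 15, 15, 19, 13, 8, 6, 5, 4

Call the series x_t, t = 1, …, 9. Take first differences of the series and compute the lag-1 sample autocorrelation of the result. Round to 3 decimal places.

First differences Δx: -1, 0, 4, -6, -5, -2, -1, -1
Mean of differences = -1.5000
Numerator Σ(Δx_t−Δx̄)(Δx_{t+1}−Δx̄) = 1.7500
Denominator Σ(Δx_t−Δx̄)² = 66.0000
r_1(Δx) = 1.7500 / 66.0000 = 0.027

0.027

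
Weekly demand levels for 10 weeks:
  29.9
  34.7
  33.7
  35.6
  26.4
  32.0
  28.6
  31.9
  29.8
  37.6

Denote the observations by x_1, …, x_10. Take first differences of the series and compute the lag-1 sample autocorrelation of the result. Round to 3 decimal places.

First differences Δx: 4.8, -1.0, 1.9, -9.2, 5.6, -3.4, 3.3, -2.1, 7.8
Mean of differences = 0.8556
Numerator Σ(Δx_t−Δx̄)(Δx_{t+1}−Δx̄) = -125.8098
Denominator Σ(Δx_t−Δx̄)² = 224.7622
r_1(Δx) = -125.8098 / 224.7622 = -0.560

-0.560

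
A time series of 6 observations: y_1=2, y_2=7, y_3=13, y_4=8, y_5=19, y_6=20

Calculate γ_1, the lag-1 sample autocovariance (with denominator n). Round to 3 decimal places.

Mean ȳ = (2 + 7 + 13 + 8 + 19 + 20)/6 = 11.5000
Σ_{t=1}^{5}(y_t−ȳ)(y_{t+1}−ȳ) = 68.2500
γ_1 = 68.2500 / 6 = 11.375

11.375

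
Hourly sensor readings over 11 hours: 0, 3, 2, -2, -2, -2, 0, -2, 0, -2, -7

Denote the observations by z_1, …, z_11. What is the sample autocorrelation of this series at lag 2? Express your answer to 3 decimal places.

Mean z̄ = (0 + 3 + 2 − 2 − 2 − 2 + 0 − 2 + 0 − 2 − 7)/11 = -1.0909
Numerator Σ_{t=1}^{9}(z_t−z̄)(z_{t+2}−z̄) = -6.9256
Denominator Σ(z_t−z̄)² = 68.9091
r_2 = -6.9256 / 68.9091 = -0.101

-0.101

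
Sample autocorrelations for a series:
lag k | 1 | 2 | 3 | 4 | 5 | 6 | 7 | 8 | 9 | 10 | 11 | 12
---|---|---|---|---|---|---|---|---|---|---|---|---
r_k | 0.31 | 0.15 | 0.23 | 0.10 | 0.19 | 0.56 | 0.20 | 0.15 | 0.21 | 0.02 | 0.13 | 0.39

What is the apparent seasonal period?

The largest autocorrelation is r_6 = 0.56, with a weaker echo at lag 12 (0.39); the remaining lags stay at or below 0.31. The elevated value at lag 1 (0.31), dropping to 0.15 at lag 2, reflects decaying short-term dependence rather than seasonality.
The dominant spike at lag 6 indicates a seasonal period of 6.

6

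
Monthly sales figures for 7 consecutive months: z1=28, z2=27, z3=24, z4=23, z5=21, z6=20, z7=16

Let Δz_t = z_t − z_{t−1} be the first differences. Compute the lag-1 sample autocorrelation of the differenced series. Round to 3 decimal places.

First differences Δz: -1, -3, -1, -2, -1, -4
Mean of differences = -2.0000
Numerator Σ(Δz_t−Δz̄)(Δz_{t+1}−Δz̄) = -4.0000
Denominator Σ(Δz_t−Δz̄)² = 8.0000
r_1(Δz) = -4.0000 / 8.0000 = -0.500

-0.500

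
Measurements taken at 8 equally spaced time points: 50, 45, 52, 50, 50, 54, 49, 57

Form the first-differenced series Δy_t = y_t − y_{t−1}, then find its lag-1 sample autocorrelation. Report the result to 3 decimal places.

-0.648

First differences Δy: -5, 7, -2, 0, 4, -5, 8
Mean of differences = 1.0000
Numerator Σ(Δy_t−Δȳ)(Δy_{t+1}−Δȳ) = -114.0000
Denominator Σ(Δy_t−Δȳ)² = 176.0000
r_1(Δy) = -114.0000 / 176.0000 = -0.648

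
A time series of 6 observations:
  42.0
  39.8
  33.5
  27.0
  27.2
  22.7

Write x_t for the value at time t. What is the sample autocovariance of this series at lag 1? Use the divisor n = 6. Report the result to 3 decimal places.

25.143

Mean x̄ = (42.0 + 39.8 + 33.5 + 27.0 + 27.2 + 22.7)/6 = 32.0333
Deviations: 9.9667, 7.7667, 1.4667, -5.0333, -4.8333, -9.3333
Σ_{t=1}^{5}(x_t−x̄)(x_{t+1}−x̄) = 150.8556
γ_1 = 150.8556 / 6 = 25.143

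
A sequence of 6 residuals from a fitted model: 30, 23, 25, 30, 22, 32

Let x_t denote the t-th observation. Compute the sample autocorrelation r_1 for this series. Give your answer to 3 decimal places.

-0.568

Mean x̄ = (30 + 23 + 25 + 30 + 22 + 32)/6 = 27.0000
Deviations from mean: 3.0000, -4.0000, -2.0000, 3.0000, -5.0000, 5.0000
Σ(x_t−x̄)(x_{t+1}−x̄) = (-12.0000) + (8.0000) + (-6.0000) + (-15.0000) + (-25.0000) = -50.0000
Denominator Σ(x_t−x̄)² = 88.0000
r_1 = -50.0000 / 88.0000 = -0.568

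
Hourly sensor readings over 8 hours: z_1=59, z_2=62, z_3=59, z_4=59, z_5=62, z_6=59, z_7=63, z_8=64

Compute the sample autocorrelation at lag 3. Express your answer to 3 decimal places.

0.254

Mean z̄ = (59 + 62 + 59 + 59 + 62 + 59 + 63 + 64)/8 = 60.8750
Deviations from mean: -1.8750, 1.1250, -1.8750, -1.8750, 1.1250, -1.8750, 2.1250, 3.1250
Numerator Σ_{t=1}^{5}(z_t−z̄)(z_{t+3}−z̄) = 7.8281
Denominator Σ(z_t−z̄)² = 30.8750
r_3 = 7.8281 / 30.8750 = 0.254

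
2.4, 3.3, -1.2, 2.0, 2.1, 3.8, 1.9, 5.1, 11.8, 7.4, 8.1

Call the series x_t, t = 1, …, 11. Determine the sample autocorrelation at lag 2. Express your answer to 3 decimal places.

Mean x̄ = (2.4 + 3.3 − 1.2 + 2.0 + 2.1 + 3.8 + 1.9 + 5.1 + 11.8 + 7.4 + 8.1)/11 = 4.2455
Numerator Σ_{t=1}^{9}(x_t−x̄)(x_{t+2}−x̄) = 43.6031
Denominator Σ(x_t−x̄)² = 131.9073
r_2 = 43.6031 / 131.9073 = 0.331

0.331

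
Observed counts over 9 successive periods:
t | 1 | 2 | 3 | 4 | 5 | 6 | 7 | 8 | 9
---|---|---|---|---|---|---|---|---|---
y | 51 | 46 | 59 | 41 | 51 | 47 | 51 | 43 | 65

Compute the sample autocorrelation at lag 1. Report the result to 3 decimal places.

-0.525

Mean ȳ = (51 + 46 + 59 + 41 + 51 + 47 + 51 + 43 + 65)/9 = 50.4444
Numerator Σ_{t=1}^{8}(y_t−ȳ)(y_{t+1}−ȳ) = -242.8642
Denominator Σ(y_t−ȳ)² = 462.2222
r_1 = -242.8642 / 462.2222 = -0.525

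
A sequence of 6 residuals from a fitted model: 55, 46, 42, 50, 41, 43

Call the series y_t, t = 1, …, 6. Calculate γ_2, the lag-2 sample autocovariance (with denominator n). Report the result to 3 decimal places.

Mean ȳ = (55 + 46 + 42 + 50 + 41 + 43)/6 = 46.1667
Deviations: 8.8333, -0.1667, -4.1667, 3.8333, -5.1667, -3.1667
Σ_{t=1}^{4}(y_t−ȳ)(y_{t+2}−ȳ) = -28.0556
γ_2 = -28.0556 / 6 = -4.676

-4.676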